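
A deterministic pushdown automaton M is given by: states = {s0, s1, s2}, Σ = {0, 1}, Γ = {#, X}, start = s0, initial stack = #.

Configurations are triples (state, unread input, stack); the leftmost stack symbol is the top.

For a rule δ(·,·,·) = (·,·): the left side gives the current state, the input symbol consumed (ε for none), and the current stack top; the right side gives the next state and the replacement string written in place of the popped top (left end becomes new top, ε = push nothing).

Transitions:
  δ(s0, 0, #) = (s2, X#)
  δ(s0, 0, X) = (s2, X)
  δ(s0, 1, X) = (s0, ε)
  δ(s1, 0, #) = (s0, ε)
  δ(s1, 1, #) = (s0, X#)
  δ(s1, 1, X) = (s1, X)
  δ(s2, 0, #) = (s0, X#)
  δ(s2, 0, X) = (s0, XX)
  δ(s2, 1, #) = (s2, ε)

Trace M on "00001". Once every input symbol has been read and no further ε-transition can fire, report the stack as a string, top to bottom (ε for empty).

XX#

(s0, 00001, #) ⊢ (s2, 0001, X#) ⊢ (s0, 001, XX#) ⊢ (s2, 01, XX#) ⊢ (s0, 1, XXX#) ⊢ (s0, ε, XX#)
All input consumed in state s0 with stack XX#.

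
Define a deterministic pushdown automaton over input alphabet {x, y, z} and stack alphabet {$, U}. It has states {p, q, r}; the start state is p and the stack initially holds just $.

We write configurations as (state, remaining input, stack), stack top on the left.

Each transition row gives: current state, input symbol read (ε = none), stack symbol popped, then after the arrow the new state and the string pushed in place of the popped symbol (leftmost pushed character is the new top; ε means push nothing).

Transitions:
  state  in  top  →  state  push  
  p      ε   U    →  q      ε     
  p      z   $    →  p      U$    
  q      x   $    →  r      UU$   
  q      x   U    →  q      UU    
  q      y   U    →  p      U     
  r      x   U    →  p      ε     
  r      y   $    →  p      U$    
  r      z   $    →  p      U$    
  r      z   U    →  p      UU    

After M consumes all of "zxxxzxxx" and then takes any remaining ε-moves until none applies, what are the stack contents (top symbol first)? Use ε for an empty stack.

UUUUU$

(p, zxxxzxxx, $) ⊢ (p, xxxzxxx, U$) ⊢ (q, xxxzxxx, $) ⊢ (r, xxzxxx, UU$) ⊢ (p, xzxxx, U$) ⊢ (q, xzxxx, $) ⊢ (r, zxxx, UU$) ⊢ (p, xxx, UUU$) ⊢ (q, xxx, UU$) ⊢ (q, xx, UUU$) ⊢ (q, x, UUUU$) ⊢ (q, ε, UUUUU$)
All input consumed in state q with stack UUUUU$.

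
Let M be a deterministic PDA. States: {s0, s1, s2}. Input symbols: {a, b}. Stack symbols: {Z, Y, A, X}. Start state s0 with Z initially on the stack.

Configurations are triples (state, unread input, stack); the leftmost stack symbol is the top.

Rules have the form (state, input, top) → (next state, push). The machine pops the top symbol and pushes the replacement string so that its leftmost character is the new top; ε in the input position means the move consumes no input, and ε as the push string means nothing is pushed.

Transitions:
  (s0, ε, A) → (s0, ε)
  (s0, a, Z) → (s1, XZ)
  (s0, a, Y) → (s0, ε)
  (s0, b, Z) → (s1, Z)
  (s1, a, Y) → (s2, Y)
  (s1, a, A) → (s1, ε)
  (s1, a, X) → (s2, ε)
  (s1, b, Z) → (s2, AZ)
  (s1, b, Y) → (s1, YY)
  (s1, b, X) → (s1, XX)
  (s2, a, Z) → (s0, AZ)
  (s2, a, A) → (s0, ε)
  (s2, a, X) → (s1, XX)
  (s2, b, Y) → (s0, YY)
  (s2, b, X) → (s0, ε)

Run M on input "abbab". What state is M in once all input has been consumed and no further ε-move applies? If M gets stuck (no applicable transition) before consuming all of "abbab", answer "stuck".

(s0, abbab, Z) ⊢ (s1, bbab, XZ) ⊢ (s1, bab, XXZ) ⊢ (s1, ab, XXXZ) ⊢ (s2, b, XXZ) ⊢ (s0, ε, XZ)
All input consumed; M is in state s0.

s0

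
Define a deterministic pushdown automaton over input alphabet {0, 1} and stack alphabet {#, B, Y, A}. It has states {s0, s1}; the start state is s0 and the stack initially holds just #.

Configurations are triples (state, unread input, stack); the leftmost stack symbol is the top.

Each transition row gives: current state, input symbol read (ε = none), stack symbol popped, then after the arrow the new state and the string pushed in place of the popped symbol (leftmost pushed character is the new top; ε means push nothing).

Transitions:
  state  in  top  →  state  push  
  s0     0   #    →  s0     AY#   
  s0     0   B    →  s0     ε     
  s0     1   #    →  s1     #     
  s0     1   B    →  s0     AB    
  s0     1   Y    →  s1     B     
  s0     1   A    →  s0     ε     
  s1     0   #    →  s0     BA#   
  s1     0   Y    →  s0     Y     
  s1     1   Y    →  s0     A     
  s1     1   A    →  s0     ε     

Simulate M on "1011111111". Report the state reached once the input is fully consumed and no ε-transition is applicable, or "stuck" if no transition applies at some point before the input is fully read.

(s0, 1011111111, #)
  read 1, top #: go to s1, push # → (s1, 011111111, #)
  read 0, top #: go to s0, push BA# → (s0, 11111111, BA#)
  read 1, top B: go to s0, push AB → (s0, 1111111, ABA#)
  read 1, top A: go to s0, push ε → (s0, 111111, BA#)
  read 1, top B: go to s0, push AB → (s0, 11111, ABA#)
  read 1, top A: go to s0, push ε → (s0, 1111, BA#)
  read 1, top B: go to s0, push AB → (s0, 111, ABA#)
  read 1, top A: go to s0, push ε → (s0, 11, BA#)
  read 1, top B: go to s0, push AB → (s0, 1, ABA#)
  read 1, top A: go to s0, push ε → (s0, ε, BA#)
All input consumed; M is in state s0.

s0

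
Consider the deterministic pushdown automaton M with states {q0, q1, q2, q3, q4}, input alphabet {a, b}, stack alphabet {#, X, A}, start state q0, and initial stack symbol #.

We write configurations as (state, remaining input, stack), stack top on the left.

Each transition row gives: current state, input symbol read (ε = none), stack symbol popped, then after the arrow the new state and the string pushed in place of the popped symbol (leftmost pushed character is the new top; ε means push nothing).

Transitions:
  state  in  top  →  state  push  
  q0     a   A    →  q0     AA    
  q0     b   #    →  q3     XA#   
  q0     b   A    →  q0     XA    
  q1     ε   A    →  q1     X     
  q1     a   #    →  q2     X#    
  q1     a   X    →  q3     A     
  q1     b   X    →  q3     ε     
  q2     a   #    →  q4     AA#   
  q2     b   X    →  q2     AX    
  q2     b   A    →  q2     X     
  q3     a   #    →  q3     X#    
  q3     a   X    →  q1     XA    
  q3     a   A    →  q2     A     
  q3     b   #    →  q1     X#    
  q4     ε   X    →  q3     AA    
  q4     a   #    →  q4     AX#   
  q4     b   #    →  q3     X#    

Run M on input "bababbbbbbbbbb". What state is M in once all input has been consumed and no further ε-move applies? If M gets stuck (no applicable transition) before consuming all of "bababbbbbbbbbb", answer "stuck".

(q0, bababbbbbbbbbb, #) ⊢ (q3, ababbbbbbbbbb, XA#) ⊢ (q1, babbbbbbbbbb, XAA#) ⊢ (q3, abbbbbbbbbb, AA#) ⊢ (q2, bbbbbbbbbb, AA#) ⊢ (q2, bbbbbbbbb, XA#) ⊢ (q2, bbbbbbbb, AXA#) ⊢ (q2, bbbbbbb, XXA#) ⊢ (q2, bbbbbb, AXXA#) ⊢ (q2, bbbbb, XXXA#) ⊢ (q2, bbbb, AXXXA#) ⊢ (q2, bbb, XXXXA#) ⊢ (q2, bb, AXXXXA#) ⊢ (q2, b, XXXXXA#) ⊢ (q2, ε, AXXXXXA#)
All input consumed; M is in state q2.

q2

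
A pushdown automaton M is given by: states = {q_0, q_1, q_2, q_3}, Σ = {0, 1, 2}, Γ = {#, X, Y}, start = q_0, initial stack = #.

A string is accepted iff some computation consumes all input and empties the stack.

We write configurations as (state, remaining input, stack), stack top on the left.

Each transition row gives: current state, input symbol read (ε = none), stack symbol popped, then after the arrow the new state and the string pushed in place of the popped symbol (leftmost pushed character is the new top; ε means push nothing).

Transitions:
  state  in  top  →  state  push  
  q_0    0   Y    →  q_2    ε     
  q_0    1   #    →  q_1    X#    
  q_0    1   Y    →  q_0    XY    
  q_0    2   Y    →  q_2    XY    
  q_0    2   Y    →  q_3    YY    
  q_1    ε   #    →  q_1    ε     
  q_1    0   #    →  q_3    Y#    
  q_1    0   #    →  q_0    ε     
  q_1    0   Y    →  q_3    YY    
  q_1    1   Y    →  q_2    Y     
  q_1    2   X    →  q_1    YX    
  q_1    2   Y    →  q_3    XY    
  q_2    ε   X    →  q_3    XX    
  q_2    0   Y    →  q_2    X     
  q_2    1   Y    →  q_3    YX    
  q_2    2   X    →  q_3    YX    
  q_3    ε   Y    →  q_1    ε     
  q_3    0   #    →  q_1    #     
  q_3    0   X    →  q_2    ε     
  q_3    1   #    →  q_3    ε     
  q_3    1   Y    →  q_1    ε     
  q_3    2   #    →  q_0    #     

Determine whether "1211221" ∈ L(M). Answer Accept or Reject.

No computation consumes all input and empties the stack.

Reject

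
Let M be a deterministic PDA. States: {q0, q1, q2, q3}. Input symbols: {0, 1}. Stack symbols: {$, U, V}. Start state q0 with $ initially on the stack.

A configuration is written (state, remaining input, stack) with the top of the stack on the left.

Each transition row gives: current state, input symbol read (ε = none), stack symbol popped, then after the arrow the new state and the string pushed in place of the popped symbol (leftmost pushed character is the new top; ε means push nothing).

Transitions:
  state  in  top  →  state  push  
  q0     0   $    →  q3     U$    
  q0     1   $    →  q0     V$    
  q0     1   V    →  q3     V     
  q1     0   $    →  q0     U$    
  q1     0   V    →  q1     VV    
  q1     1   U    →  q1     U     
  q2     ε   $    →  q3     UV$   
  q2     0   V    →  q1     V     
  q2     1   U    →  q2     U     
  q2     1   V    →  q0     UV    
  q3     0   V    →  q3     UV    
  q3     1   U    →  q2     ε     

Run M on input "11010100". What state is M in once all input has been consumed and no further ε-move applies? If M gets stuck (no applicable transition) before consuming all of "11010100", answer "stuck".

stuck

(q0, 11010100, $)
  read 1, top $: go to q0, push V$ → (q0, 1010100, V$)
  read 1, top V: go to q3, push V → (q3, 010100, V$)
  read 0, top V: go to q3, push UV → (q3, 10100, UV$)
  read 1, top U: go to q2, push ε → (q2, 0100, V$)
  read 0, top V: go to q1, push V → (q1, 100, V$)
No transition for (q1, 1, top V); M blocks with input 100 remaining.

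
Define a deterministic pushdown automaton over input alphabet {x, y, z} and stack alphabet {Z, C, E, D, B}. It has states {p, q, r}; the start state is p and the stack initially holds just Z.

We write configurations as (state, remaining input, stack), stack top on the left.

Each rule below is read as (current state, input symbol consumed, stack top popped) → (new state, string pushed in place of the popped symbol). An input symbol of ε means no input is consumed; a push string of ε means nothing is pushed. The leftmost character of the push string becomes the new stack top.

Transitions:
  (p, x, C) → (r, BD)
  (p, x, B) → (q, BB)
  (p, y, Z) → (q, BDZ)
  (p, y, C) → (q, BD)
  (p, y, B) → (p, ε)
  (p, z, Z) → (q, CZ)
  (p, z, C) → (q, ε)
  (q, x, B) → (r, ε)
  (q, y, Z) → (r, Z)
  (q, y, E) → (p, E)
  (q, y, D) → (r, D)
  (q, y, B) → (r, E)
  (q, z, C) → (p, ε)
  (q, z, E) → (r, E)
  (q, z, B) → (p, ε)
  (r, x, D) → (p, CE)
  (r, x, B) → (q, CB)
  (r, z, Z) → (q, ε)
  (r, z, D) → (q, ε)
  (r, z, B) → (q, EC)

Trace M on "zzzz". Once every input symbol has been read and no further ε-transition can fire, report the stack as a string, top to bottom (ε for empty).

(p, zzzz, Z)
  read z, top Z: go to q, push CZ → (q, zzz, CZ)
  read z, top C: go to p, push ε → (p, zz, Z)
  read z, top Z: go to q, push CZ → (q, z, CZ)
  read z, top C: go to p, push ε → (p, ε, Z)
All input consumed in state p with stack Z.

Z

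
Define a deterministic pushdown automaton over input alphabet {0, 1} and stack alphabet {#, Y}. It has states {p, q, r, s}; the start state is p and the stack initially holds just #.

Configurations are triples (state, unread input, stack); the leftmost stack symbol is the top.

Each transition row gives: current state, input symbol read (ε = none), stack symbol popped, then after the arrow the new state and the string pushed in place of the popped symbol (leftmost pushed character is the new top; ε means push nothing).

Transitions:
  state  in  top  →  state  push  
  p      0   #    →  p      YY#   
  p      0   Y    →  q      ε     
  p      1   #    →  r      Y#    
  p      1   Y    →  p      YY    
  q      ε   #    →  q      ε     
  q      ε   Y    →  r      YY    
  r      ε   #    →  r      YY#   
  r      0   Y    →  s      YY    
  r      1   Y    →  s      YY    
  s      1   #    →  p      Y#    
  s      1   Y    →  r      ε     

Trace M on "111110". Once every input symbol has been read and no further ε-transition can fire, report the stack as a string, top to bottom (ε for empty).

(p, 111110, #)
  read 1, top #: go to r, push Y# → (r, 11110, Y#)
  read 1, top Y: go to s, push YY → (s, 1110, YY#)
  read 1, top Y: go to r, push ε → (r, 110, Y#)
  read 1, top Y: go to s, push YY → (s, 10, YY#)
  read 1, top Y: go to r, push ε → (r, 0, Y#)
  read 0, top Y: go to s, push YY → (s, ε, YY#)
All input consumed in state s with stack YY#.

YY#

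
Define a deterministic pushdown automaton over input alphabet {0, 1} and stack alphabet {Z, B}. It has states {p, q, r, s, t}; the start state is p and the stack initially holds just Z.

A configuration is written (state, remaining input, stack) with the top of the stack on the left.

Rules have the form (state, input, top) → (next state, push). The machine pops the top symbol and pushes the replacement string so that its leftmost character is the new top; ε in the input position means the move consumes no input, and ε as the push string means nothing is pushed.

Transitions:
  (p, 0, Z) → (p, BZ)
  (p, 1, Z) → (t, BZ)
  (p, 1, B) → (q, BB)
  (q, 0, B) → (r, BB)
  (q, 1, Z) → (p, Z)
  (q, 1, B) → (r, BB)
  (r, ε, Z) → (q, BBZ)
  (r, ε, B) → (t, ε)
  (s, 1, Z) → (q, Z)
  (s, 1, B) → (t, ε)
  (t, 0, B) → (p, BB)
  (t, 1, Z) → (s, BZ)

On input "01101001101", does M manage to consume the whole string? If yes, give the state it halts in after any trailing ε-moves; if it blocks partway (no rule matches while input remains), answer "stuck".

q

(p, 01101001101, Z)
  read 0, top Z: go to p, push BZ → (p, 1101001101, BZ)
  read 1, top B: go to q, push BB → (q, 101001101, BBZ)
  read 1, top B: go to r, push BB → (r, 01001101, BBBZ)
  ε-move, top B: go to t, push ε → (t, 01001101, BBZ)
  read 0, top B: go to p, push BB → (p, 1001101, BBBZ)
  read 1, top B: go to q, push BB → (q, 001101, BBBBZ)
  read 0, top B: go to r, push BB → (r, 01101, BBBBBZ)
  ε-move, top B: go to t, push ε → (t, 01101, BBBBZ)
  read 0, top B: go to p, push BB → (p, 1101, BBBBBZ)
  read 1, top B: go to q, push BB → (q, 101, BBBBBBZ)
  read 1, top B: go to r, push BB → (r, 01, BBBBBBBZ)
  ε-move, top B: go to t, push ε → (t, 01, BBBBBBZ)
  read 0, top B: go to p, push BB → (p, 1, BBBBBBBZ)
  read 1, top B: go to q, push BB → (q, ε, BBBBBBBBZ)
All input consumed; M is in state q.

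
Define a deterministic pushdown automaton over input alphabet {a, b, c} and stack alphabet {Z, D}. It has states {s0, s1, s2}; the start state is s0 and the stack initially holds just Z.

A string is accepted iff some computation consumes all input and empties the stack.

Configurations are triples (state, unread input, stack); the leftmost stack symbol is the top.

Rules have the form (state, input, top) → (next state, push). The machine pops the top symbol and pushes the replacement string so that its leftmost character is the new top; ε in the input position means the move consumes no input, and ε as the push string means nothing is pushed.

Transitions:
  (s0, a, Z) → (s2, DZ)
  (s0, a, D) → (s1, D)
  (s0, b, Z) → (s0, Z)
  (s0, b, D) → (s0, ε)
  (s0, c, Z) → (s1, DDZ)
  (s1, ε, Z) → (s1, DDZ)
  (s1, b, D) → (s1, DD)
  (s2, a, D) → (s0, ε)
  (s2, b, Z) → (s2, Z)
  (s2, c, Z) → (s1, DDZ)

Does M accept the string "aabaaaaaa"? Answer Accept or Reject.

(s0, aabaaaaaa, Z) ⊢ (s2, abaaaaaa, DZ) ⊢ (s0, baaaaaa, Z) ⊢ (s0, aaaaaa, Z) ⊢ (s2, aaaaa, DZ) ⊢ (s0, aaaa, Z) ⊢ (s2, aaa, DZ) ⊢ (s0, aa, Z) ⊢ (s2, a, DZ) ⊢ (s0, ε, Z)
All input consumed; stack is Z, not empty, and no further ε-move applies.

Reject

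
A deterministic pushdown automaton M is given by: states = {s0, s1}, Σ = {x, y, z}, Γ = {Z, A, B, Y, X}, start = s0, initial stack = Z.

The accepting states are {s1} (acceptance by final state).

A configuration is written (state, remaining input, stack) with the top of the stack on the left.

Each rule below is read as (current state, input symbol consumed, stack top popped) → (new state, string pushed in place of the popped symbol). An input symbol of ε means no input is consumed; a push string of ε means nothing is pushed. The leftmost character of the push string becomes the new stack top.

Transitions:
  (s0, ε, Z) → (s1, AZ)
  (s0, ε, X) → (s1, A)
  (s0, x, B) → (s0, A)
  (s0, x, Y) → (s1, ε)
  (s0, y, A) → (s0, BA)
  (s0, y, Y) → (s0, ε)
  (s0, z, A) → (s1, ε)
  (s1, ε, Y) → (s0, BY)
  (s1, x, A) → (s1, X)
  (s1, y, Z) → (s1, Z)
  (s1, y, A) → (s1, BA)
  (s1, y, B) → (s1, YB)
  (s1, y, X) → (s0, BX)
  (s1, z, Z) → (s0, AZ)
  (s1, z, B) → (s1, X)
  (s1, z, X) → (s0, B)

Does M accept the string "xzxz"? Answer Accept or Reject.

Accept

(s0, xzxz, Z)
  ε-move, top Z: go to s1, push AZ → (s1, xzxz, AZ)
  read x, top A: go to s1, push X → (s1, zxz, XZ)
  read z, top X: go to s0, push B → (s0, xz, BZ)
  read x, top B: go to s0, push A → (s0, z, AZ)
  read z, top A: go to s1, push ε → (s1, ε, Z)
All input consumed; state s1 ∈ F.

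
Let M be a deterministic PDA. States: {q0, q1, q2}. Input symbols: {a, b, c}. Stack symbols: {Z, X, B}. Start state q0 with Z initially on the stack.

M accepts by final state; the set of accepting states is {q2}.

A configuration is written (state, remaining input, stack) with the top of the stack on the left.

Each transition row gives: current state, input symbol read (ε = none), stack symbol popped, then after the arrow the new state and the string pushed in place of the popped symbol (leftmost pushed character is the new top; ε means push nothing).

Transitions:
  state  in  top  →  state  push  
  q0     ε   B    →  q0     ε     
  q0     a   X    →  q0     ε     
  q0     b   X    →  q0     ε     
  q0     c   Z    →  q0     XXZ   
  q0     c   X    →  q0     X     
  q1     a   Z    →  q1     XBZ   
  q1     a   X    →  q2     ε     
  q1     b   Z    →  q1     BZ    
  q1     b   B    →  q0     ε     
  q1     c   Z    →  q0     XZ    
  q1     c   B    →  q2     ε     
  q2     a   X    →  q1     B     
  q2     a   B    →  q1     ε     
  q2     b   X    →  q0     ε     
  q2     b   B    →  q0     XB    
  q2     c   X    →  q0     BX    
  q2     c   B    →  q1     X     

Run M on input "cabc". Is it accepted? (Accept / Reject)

(q0, cabc, Z)
  read c, top Z: go to q0, push XXZ → (q0, abc, XXZ)
  read a, top X: go to q0, push ε → (q0, bc, XZ)
  read b, top X: go to q0, push ε → (q0, c, Z)
  read c, top Z: go to q0, push XXZ → (q0, ε, XXZ)
All input consumed; state q0 ∉ F and no further ε-move applies.

Reject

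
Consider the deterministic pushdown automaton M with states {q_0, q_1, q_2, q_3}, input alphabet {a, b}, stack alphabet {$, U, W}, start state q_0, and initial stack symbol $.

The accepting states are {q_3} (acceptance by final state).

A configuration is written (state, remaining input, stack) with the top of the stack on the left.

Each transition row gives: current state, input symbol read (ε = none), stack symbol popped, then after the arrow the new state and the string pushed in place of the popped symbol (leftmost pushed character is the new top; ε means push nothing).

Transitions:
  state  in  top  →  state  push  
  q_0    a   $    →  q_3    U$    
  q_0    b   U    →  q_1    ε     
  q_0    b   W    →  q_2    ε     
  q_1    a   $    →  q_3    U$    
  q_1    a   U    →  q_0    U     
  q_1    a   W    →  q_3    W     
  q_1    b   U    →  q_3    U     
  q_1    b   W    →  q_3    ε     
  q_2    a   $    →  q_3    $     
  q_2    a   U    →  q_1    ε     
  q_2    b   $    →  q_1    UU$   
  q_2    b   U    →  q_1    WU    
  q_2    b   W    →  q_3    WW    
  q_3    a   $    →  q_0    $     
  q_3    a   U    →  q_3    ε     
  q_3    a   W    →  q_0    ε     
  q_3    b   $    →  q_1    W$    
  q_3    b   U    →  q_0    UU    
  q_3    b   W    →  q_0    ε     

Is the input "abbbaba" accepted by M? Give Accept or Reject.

(q_0, abbbaba, $) ⊢ (q_3, bbbaba, U$) ⊢ (q_0, bbaba, UU$) ⊢ (q_1, baba, U$) ⊢ (q_3, aba, U$) ⊢ (q_3, ba, $) ⊢ (q_1, a, W$) ⊢ (q_3, ε, W$)
All input consumed; state q_3 ∈ F.

Accept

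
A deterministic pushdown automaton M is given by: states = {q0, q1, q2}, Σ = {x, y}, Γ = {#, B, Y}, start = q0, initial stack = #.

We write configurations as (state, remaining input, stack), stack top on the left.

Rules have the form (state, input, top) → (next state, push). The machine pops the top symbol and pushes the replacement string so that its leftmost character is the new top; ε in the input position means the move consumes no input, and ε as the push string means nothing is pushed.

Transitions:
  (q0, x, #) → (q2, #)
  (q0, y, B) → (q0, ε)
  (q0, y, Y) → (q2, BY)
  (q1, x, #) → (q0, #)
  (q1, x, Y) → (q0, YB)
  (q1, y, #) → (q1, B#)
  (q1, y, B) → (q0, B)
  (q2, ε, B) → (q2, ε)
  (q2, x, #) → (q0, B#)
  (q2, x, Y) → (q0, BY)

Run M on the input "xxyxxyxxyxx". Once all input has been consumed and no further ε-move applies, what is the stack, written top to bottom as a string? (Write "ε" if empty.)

B#

(q0, xxyxxyxxyxx, #)
  read x, top #: go to q2, push # → (q2, xyxxyxxyxx, #)
  read x, top #: go to q0, push B# → (q0, yxxyxxyxx, B#)
  read y, top B: go to q0, push ε → (q0, xxyxxyxx, #)
  read x, top #: go to q2, push # → (q2, xyxxyxx, #)
  read x, top #: go to q0, push B# → (q0, yxxyxx, B#)
  read y, top B: go to q0, push ε → (q0, xxyxx, #)
  read x, top #: go to q2, push # → (q2, xyxx, #)
  read x, top #: go to q0, push B# → (q0, yxx, B#)
  read y, top B: go to q0, push ε → (q0, xx, #)
  read x, top #: go to q2, push # → (q2, x, #)
  read x, top #: go to q0, push B# → (q0, ε, B#)
All input consumed in state q0 with stack B#.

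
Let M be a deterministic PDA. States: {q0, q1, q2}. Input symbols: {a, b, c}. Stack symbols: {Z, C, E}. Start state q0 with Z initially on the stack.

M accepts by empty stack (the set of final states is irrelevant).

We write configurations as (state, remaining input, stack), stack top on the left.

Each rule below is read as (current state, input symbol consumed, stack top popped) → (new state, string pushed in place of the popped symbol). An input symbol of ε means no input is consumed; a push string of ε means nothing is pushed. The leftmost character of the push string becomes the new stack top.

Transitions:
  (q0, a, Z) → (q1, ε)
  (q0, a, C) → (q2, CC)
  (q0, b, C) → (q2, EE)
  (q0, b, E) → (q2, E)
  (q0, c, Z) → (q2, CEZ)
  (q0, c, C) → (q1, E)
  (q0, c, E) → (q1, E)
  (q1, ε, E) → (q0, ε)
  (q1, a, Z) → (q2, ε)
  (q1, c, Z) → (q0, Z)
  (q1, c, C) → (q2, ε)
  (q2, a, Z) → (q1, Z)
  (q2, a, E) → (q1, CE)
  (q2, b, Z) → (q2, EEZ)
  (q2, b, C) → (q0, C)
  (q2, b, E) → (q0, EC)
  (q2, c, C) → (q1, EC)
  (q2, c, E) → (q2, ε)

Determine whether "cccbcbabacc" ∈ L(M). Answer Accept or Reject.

(q0, cccbcbabacc, Z)
  read c, top Z: go to q2, push CEZ → (q2, ccbcbabacc, CEZ)
  read c, top C: go to q1, push EC → (q1, cbcbabacc, ECEZ)
  ε-move, top E: go to q0, push ε → (q0, cbcbabacc, CEZ)
  read c, top C: go to q1, push E → (q1, bcbabacc, EEZ)
  ε-move, top E: go to q0, push ε → (q0, bcbabacc, EZ)
  read b, top E: go to q2, push E → (q2, cbabacc, EZ)
  read c, top E: go to q2, push ε → (q2, babacc, Z)
  read b, top Z: go to q2, push EEZ → (q2, abacc, EEZ)
  read a, top E: go to q1, push CE → (q1, bacc, CEEZ)
No transition applies at (q1, bacc, CEEZ); input not fully consumed.

Reject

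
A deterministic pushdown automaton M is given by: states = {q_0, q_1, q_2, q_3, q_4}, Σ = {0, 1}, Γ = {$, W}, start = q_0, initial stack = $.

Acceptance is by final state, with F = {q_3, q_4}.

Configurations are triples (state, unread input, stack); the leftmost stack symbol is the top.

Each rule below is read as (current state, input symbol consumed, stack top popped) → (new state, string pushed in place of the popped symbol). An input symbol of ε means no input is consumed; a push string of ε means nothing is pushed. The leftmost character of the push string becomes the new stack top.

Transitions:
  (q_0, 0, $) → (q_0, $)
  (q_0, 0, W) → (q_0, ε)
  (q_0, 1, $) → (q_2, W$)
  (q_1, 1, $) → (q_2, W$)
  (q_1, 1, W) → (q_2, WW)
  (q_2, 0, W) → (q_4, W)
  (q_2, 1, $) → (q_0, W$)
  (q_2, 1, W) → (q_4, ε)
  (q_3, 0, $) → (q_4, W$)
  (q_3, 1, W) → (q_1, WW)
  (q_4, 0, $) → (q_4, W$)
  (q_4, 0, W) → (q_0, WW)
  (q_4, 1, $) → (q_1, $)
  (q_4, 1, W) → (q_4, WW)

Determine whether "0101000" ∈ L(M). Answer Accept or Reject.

Reject

(q_0, 0101000, $) ⊢ (q_0, 101000, $) ⊢ (q_2, 01000, W$) ⊢ (q_4, 1000, W$) ⊢ (q_4, 000, WW$) ⊢ (q_0, 00, WWW$) ⊢ (q_0, 0, WW$) ⊢ (q_0, ε, W$)
All input consumed; state q_0 ∉ F and no further ε-move applies.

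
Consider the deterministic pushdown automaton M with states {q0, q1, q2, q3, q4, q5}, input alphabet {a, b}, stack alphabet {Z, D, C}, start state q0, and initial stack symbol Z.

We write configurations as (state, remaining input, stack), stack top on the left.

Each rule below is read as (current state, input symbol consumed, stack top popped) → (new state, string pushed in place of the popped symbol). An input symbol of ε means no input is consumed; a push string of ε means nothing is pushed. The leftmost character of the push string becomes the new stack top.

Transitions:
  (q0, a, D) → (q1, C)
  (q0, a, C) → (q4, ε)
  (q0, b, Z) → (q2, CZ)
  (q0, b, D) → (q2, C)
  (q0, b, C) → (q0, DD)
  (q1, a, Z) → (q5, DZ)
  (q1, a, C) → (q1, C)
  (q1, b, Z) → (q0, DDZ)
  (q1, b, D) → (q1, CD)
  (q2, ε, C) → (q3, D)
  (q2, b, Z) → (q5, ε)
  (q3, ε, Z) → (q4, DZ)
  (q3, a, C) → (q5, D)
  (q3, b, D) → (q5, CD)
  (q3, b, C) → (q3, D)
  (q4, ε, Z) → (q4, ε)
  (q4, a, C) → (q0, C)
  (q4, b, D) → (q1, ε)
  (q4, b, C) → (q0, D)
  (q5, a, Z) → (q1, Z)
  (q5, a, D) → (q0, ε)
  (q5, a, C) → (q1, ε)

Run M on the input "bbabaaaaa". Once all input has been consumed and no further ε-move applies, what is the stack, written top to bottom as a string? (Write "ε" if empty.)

CDZ

(q0, bbabaaaaa, Z)
  read b, top Z: go to q2, push CZ → (q2, babaaaaa, CZ)
  ε-move, top C: go to q3, push D → (q3, babaaaaa, DZ)
  read b, top D: go to q5, push CD → (q5, abaaaaa, CDZ)
  read a, top C: go to q1, push ε → (q1, baaaaa, DZ)
  read b, top D: go to q1, push CD → (q1, aaaaa, CDZ)
  read a, top C: go to q1, push C → (q1, aaaa, CDZ)
  read a, top C: go to q1, push C → (q1, aaa, CDZ)
  read a, top C: go to q1, push C → (q1, aa, CDZ)
  read a, top C: go to q1, push C → (q1, a, CDZ)
  read a, top C: go to q1, push C → (q1, ε, CDZ)
All input consumed in state q1 with stack CDZ.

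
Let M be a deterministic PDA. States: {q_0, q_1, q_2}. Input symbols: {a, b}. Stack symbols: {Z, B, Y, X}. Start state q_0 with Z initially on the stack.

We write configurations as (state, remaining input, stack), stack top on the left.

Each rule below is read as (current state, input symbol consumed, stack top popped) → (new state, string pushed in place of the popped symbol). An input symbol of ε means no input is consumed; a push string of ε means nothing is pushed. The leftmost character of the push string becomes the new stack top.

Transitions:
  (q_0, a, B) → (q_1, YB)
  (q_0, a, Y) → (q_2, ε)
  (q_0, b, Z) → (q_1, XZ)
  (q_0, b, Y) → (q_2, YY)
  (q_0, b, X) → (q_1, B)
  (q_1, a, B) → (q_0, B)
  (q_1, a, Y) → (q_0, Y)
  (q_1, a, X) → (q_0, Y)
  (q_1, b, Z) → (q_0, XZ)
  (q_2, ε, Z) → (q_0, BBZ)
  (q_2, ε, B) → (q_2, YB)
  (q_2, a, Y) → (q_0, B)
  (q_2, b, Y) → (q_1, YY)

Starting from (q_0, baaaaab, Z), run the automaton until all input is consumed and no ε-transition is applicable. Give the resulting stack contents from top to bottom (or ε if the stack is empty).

(q_0, baaaaab, Z) ⊢ (q_1, aaaaab, XZ) ⊢ (q_0, aaaab, YZ) ⊢ (q_2, aaab, Z) ⊢ (q_0, aaab, BBZ) ⊢ (q_1, aab, YBBZ) ⊢ (q_0, ab, YBBZ) ⊢ (q_2, b, BBZ) ⊢ (q_2, b, YBBZ) ⊢ (q_1, ε, YYBBZ)
All input consumed in state q_1 with stack YYBBZ.

YYBBZ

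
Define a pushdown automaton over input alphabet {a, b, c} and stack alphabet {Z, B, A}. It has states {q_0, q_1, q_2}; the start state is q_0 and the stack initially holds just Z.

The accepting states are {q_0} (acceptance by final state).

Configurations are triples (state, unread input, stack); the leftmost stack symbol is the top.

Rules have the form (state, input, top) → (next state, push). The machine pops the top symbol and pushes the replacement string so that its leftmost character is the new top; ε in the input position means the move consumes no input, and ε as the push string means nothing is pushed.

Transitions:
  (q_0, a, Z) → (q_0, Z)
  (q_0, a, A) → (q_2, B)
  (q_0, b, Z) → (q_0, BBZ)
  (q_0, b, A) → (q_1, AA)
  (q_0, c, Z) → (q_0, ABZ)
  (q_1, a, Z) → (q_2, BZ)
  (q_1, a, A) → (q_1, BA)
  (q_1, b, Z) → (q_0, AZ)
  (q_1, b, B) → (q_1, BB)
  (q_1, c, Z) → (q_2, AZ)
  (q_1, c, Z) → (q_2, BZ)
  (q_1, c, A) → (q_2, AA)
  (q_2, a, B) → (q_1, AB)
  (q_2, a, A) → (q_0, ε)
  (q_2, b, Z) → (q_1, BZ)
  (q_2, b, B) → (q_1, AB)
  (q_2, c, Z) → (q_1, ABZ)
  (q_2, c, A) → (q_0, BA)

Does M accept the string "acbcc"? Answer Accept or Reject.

One accepting computation: (q_0, acbcc, Z) ⊢ (q_0, cbcc, Z) ⊢ (q_0, bcc, ABZ) ⊢ (q_1, cc, AABZ) ⊢ (q_2, c, AAABZ) ⊢ (q_0, ε, BAAABZ)
All input consumed and state q_0 ∈ F.

Accept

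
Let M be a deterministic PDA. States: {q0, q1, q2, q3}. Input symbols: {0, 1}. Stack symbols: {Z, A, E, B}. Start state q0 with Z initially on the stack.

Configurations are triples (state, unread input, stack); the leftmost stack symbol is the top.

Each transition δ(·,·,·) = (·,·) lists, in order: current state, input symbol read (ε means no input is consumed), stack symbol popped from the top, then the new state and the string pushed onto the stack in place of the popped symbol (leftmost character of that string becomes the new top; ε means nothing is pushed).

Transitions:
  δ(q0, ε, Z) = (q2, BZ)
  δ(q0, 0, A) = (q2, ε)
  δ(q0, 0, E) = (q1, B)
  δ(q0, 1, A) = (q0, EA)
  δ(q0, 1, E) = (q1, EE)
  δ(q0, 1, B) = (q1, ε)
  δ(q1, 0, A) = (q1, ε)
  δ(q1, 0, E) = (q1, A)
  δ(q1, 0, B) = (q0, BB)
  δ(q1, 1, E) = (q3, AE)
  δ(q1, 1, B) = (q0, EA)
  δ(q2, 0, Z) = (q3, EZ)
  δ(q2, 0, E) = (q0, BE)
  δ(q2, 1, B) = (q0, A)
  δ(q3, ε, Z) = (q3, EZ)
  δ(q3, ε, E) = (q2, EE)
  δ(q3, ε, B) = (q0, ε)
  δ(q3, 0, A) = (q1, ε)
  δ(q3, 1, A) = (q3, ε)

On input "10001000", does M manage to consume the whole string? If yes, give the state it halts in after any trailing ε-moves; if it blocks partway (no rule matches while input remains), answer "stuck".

(q0, 10001000, Z)
  ε-move, top Z: go to q2, push BZ → (q2, 10001000, BZ)
  read 1, top B: go to q0, push A → (q0, 0001000, AZ)
  read 0, top A: go to q2, push ε → (q2, 001000, Z)
  read 0, top Z: go to q3, push EZ → (q3, 01000, EZ)
  ε-move, top E: go to q2, push EE → (q2, 01000, EEZ)
  read 0, top E: go to q0, push BE → (q0, 1000, BEEZ)
  read 1, top B: go to q1, push ε → (q1, 000, EEZ)
  read 0, top E: go to q1, push A → (q1, 00, AEZ)
  read 0, top A: go to q1, push ε → (q1, 0, EZ)
  read 0, top E: go to q1, push A → (q1, ε, AZ)
All input consumed; M is in state q1.

q1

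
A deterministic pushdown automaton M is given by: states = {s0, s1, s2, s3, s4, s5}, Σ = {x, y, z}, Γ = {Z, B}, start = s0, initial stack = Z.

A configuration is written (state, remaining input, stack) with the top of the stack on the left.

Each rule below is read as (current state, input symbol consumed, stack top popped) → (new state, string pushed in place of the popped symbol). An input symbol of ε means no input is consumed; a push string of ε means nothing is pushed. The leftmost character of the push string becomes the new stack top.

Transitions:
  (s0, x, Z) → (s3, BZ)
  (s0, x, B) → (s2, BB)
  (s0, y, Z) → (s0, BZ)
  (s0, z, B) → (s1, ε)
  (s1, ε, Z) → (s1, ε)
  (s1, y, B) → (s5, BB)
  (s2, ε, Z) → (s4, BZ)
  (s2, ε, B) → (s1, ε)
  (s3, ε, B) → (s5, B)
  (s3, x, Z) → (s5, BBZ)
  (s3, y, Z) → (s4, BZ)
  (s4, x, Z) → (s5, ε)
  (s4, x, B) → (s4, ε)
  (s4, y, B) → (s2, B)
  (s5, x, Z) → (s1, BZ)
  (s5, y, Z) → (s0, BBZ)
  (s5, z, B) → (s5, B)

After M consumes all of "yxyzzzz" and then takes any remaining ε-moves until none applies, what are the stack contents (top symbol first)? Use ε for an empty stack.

BBZ

(s0, yxyzzzz, Z)
  read y, top Z: go to s0, push BZ → (s0, xyzzzz, BZ)
  read x, top B: go to s2, push BB → (s2, yzzzz, BBZ)
  ε-move, top B: go to s1, push ε → (s1, yzzzz, BZ)
  read y, top B: go to s5, push BB → (s5, zzzz, BBZ)
  read z, top B: go to s5, push B → (s5, zzz, BBZ)
  read z, top B: go to s5, push B → (s5, zz, BBZ)
  read z, top B: go to s5, push B → (s5, z, BBZ)
  read z, top B: go to s5, push B → (s5, ε, BBZ)
All input consumed in state s5 with stack BBZ.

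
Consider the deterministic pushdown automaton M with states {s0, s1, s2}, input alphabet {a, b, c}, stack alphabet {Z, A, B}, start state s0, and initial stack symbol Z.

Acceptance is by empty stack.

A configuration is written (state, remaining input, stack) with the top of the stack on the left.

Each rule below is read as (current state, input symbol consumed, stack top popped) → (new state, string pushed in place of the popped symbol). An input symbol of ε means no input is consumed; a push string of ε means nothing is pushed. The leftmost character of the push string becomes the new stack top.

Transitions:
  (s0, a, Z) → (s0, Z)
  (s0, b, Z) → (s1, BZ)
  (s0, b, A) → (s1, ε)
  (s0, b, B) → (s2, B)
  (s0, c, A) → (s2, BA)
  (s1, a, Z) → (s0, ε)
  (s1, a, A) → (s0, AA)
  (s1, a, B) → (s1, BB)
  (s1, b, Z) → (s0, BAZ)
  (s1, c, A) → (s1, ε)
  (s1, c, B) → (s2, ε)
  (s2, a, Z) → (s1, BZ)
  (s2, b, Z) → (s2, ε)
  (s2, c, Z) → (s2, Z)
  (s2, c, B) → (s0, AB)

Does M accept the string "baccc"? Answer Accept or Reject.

(s0, baccc, Z)
  read b, top Z: go to s1, push BZ → (s1, accc, BZ)
  read a, top B: go to s1, push BB → (s1, ccc, BBZ)
  read c, top B: go to s2, push ε → (s2, cc, BZ)
  read c, top B: go to s0, push AB → (s0, c, ABZ)
  read c, top A: go to s2, push BA → (s2, ε, BABZ)
All input consumed; stack is BABZ, not empty, and no further ε-move applies.

Reject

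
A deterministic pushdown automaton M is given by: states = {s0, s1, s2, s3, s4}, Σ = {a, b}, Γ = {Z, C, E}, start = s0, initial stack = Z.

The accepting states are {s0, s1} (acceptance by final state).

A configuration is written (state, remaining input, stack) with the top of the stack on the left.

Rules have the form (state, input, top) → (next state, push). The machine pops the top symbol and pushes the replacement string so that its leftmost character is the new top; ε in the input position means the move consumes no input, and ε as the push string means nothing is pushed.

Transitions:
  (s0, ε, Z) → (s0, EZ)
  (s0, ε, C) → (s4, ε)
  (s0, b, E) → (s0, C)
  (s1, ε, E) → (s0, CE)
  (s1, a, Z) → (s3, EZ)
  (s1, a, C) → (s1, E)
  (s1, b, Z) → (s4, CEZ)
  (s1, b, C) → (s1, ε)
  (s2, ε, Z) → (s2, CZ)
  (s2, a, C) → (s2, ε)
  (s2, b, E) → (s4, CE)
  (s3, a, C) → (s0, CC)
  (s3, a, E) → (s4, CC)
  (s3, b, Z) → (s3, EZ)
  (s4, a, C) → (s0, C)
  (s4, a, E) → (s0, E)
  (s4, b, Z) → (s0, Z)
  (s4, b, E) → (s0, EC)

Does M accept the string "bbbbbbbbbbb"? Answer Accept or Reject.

(s0, bbbbbbbbbbb, Z)
  ε-move, top Z: go to s0, push EZ → (s0, bbbbbbbbbbb, EZ)
  read b, top E: go to s0, push C → (s0, bbbbbbbbbb, CZ)
  ε-move, top C: go to s4, push ε → (s4, bbbbbbbbbb, Z)
  read b, top Z: go to s0, push Z → (s0, bbbbbbbbb, Z)
  ε-move, top Z: go to s0, push EZ → (s0, bbbbbbbbb, EZ)
  read b, top E: go to s0, push C → (s0, bbbbbbbb, CZ)
  ε-move, top C: go to s4, push ε → (s4, bbbbbbbb, Z)
  read b, top Z: go to s0, push Z → (s0, bbbbbbb, Z)
  ε-move, top Z: go to s0, push EZ → (s0, bbbbbbb, EZ)
  read b, top E: go to s0, push C → (s0, bbbbbb, CZ)
  ε-move, top C: go to s4, push ε → (s4, bbbbbb, Z)
  read b, top Z: go to s0, push Z → (s0, bbbbb, Z)
  ε-move, top Z: go to s0, push EZ → (s0, bbbbb, EZ)
  read b, top E: go to s0, push C → (s0, bbbb, CZ)
  ε-move, top C: go to s4, push ε → (s4, bbbb, Z)
  read b, top Z: go to s0, push Z → (s0, bbb, Z)
  ε-move, top Z: go to s0, push EZ → (s0, bbb, EZ)
  read b, top E: go to s0, push C → (s0, bb, CZ)
  ε-move, top C: go to s4, push ε → (s4, bb, Z)
  read b, top Z: go to s0, push Z → (s0, b, Z)
  ε-move, top Z: go to s0, push EZ → (s0, b, EZ)
  read b, top E: go to s0, push C → (s0, ε, CZ)
All input consumed; state s0 ∈ F.

Accept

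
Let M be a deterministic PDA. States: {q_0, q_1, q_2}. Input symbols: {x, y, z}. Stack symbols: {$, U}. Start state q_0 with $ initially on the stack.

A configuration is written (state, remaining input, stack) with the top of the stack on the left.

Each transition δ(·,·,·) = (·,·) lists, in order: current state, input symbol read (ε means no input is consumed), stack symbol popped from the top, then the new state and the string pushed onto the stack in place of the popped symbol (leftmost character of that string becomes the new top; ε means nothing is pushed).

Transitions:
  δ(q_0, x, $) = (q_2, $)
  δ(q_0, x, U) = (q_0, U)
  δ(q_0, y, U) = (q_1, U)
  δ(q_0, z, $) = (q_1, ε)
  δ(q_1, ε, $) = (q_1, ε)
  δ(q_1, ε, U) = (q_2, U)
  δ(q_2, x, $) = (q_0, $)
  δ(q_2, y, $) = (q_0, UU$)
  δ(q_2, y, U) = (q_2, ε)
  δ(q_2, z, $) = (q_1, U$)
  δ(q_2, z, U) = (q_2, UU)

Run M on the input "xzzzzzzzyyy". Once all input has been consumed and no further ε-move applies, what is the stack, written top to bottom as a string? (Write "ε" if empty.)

(q_0, xzzzzzzzyyy, $) ⊢ (q_2, zzzzzzzyyy, $) ⊢ (q_1, zzzzzzyyy, U$) ⊢ (q_2, zzzzzzyyy, U$) ⊢ (q_2, zzzzzyyy, UU$) ⊢ (q_2, zzzzyyy, UUU$) ⊢ (q_2, zzzyyy, UUUU$) ⊢ (q_2, zzyyy, UUUUU$) ⊢ (q_2, zyyy, UUUUUU$) ⊢ (q_2, yyy, UUUUUUU$) ⊢ (q_2, yy, UUUUUU$) ⊢ (q_2, y, UUUUU$) ⊢ (q_2, ε, UUUU$)
All input consumed in state q_2 with stack UUUU$.

UUUU$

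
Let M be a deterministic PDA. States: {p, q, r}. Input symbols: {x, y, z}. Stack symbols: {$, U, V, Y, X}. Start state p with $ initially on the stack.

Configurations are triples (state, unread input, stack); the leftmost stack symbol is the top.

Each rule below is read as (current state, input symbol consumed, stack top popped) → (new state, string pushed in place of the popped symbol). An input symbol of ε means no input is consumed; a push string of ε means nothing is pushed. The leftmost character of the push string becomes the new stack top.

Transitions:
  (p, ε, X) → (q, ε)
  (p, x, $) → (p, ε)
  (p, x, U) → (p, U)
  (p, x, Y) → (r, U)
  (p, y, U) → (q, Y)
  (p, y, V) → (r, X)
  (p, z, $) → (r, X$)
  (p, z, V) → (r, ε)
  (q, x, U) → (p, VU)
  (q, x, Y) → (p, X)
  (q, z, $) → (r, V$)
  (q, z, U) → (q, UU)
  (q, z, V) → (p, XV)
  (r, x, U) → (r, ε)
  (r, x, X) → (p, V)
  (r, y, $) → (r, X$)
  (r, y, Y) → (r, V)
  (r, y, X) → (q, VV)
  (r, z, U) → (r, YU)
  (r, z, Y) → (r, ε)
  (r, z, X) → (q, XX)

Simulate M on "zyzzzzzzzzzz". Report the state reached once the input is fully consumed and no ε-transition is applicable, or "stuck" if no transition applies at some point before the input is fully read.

(p, zyzzzzzzzzzz, $)
  read z, top $: go to r, push X$ → (r, yzzzzzzzzzz, X$)
  read y, top X: go to q, push VV → (q, zzzzzzzzzz, VV$)
  read z, top V: go to p, push XV → (p, zzzzzzzzz, XVV$)
  ε-move, top X: go to q, push ε → (q, zzzzzzzzz, VV$)
  read z, top V: go to p, push XV → (p, zzzzzzzz, XVV$)
  ε-move, top X: go to q, push ε → (q, zzzzzzzz, VV$)
  read z, top V: go to p, push XV → (p, zzzzzzz, XVV$)
  ε-move, top X: go to q, push ε → (q, zzzzzzz, VV$)
  read z, top V: go to p, push XV → (p, zzzzzz, XVV$)
  ε-move, top X: go to q, push ε → (q, zzzzzz, VV$)
  read z, top V: go to p, push XV → (p, zzzzz, XVV$)
  ε-move, top X: go to q, push ε → (q, zzzzz, VV$)
  read z, top V: go to p, push XV → (p, zzzz, XVV$)
  ε-move, top X: go to q, push ε → (q, zzzz, VV$)
  read z, top V: go to p, push XV → (p, zzz, XVV$)
  ε-move, top X: go to q, push ε → (q, zzz, VV$)
  read z, top V: go to p, push XV → (p, zz, XVV$)
  ε-move, top X: go to q, push ε → (q, zz, VV$)
  read z, top V: go to p, push XV → (p, z, XVV$)
  ε-move, top X: go to q, push ε → (q, z, VV$)
  read z, top V: go to p, push XV → (p, ε, XVV$)
  ε-move, top X: go to q, push ε → (q, ε, VV$)
All input consumed; M is in state q.

q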